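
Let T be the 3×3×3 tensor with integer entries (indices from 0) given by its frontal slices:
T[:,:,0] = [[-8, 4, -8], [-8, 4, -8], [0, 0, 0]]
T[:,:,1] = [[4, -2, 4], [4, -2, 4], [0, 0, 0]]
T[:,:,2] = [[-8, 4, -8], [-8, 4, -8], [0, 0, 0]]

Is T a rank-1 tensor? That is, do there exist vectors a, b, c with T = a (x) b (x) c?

If T = a (x) b (x) c then every fibre of T is a multiple of the corresponding factor, so read the factors off the fibres through the nonzero entry T[0,0,0] = -8.
The mode-1 fibre T[:,0,0] = [-8, -8, 0] gives a = (1, 1, 0) (primitive direction); the mode-2 fibre T[0,:,0] = [-8, 4, -8] gives b = (2, -1, 2); then c[k] = T[0,0,k] / (a[0]·b[0]) = [-8, 4, -8] / 2 = (-4, 2, -4).
Expanding (1, 1, 0) (x) (2, -1, 2) (x) (-4, 2, -4) reproduces all 27 entries of T, so T = (1, 1, 0) (x) (2, -1, 2) (x) (-4, 2, -4) and rank(T) ≤ 1.
Equivalently every frontal slice T[:,:,k] is c[k] times the rank-1 matrix (1, 1, 0) (x) (2, -1, 2). So T has rank 1 (it is nonzero).

Yes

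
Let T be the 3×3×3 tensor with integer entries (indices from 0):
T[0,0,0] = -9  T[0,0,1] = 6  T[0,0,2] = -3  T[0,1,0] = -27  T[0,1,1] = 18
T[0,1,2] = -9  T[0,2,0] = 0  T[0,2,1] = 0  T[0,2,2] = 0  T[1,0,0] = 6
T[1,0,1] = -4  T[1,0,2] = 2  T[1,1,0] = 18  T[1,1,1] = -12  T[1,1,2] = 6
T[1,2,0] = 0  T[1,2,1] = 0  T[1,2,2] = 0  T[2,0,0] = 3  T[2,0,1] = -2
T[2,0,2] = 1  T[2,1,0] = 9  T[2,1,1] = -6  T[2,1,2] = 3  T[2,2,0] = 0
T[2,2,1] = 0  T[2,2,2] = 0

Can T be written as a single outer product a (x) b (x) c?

If T = a (x) b (x) c then every fibre of T is a multiple of the corresponding factor, so read the factors off the fibres through the nonzero entry T[0,0,0] = -9.
The mode-1 fibre T[:,0,0] = [-9, 6, 3] gives a = [3, -2, -1] (primitive direction); the mode-2 fibre T[0,:,0] = [-9, -27, 0] gives b = [1, 3, 0]; then c[k] = T[0,0,k] / (a[0]·b[0]) = [-9, 6, -3] / 3 = [-3, 2, -1].
Expanding [3, -2, -1] (x) [1, 3, 0] (x) [-3, 2, -1] reproduces all 27 entries of T, so T = [3, -2, -1] (x) [1, 3, 0] (x) [-3, 2, -1] and rank(T) ≤ 1.
Equivalently every frontal slice T[:,:,k] is c[k] times the rank-1 matrix [3, -2, -1] (x) [1, 3, 0]. So T has rank 1 (it is nonzero).

Yes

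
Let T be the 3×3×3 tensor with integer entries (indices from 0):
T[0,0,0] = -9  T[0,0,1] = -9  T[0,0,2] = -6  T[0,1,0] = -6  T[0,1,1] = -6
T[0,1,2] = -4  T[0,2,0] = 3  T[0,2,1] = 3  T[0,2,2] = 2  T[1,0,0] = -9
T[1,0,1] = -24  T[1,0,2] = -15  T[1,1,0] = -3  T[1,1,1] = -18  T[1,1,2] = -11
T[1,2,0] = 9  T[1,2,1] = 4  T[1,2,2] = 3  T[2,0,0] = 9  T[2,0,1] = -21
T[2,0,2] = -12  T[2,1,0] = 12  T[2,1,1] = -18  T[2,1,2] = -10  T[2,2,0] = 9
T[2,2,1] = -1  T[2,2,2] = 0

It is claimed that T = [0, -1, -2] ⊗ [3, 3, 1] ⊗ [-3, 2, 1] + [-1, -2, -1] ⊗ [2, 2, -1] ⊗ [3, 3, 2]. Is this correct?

No

Reconstruct entry (0,0,0) from the claimed factors: Σₗ aₗ[0]bₗ[0]cₗ[0] = (0)·(3)·(-3) + (-1)·(2)·(3) = -6, but T[0,0,0] = -9. The claim is false.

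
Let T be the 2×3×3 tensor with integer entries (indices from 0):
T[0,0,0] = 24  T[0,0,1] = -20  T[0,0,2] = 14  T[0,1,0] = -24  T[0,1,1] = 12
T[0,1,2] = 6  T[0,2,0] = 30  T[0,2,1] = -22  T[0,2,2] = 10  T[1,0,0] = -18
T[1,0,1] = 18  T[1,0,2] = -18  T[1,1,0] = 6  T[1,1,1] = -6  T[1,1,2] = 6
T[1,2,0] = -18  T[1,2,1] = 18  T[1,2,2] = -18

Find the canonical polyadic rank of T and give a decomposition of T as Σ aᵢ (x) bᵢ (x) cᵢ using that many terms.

rank(T) = 2

Lower bound: in the mode-1 unfolding of T (rows indexed by i, columns by (j,k)) the 2×2 minor on rows i ∈ {0, 1}, columns (j,k) ∈ {(0,0), (0,1)} is det [[24, -20], [-18, 18]] = 72 ≠ 0, so that unfolding has rank ≥ 2 and hence rank(T) ≥ 2 (CP rank is at least every unfolding rank, though it can be larger).
Upper bound: with S_k = T[:,:,k], the two rank-1 terms a₁b₁ᵀ, a₂b₂ᵀ are the rank-1 members of the pencil x·S₀ + y·S₁.
The 2×2 minor of x·S₀ + y·S₁ on rows {0,1}, columns {0,1} is −288·x² + 384·xy − 96·y² = (-96)·(3·x − y)(x − y), vanishing at (x:y) = (1:3) and (1:1).
M₁ = S₀ + 3·S₁ = [[-36, 12, -36], [36, -12, 36]] = (-12)·[1, -1][3, -1, 3]ᵀ and M₂ = S₀ + S₁ = [[4, -12, 8], [0, 0, 0]] = 4·[1, 0][1, -3, 2]ᵀ, so take a₁ = [1, -1], b₁ = [3, -1, 3], a₂ = [1, 0], b₂ = [1, -3, 2].
Each slice is an integer combination of E₁ = a₁b₁ᵀ and E₂ = a₂b₂ᵀ: S₀ = 6·E₁ + 6·E₂, S₁ = −6·E₁ − 2·E₂, S₂ = 6·E₁ − 4·E₂; reading off coefficients, c₁ = [6, -6, 6] and c₂ = [6, -2, -4].
Hence T = [1, -1] (x) [3, -1, 3] (x) [6, -6, 6] + [1, 0] (x) [1, -3, 2] (x) [6, -2, -4], so rank(T) ≤ 2.
These bounds meet, so rank(T) = 2.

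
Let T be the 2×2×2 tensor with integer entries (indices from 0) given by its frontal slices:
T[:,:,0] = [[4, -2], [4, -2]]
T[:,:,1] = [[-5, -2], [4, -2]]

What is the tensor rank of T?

Lower bound: the mode-1 unfolding of T (rows indexed by i, columns by (j,k) = (0,0), (0,1), (1,0), (1,1)) is [[4, -5, -2, -2], [4, 4, -2, -2]].
There the 2×2 minor on rows i ∈ {0, 1}, columns (j,k) ∈ {(0,0), (0,1)} is det [[4, -5], [4, 4]] = 36 ≠ 0, so this unfolding has rank ≥ 2; CP rank is at least every unfolding rank, so rank(T) ≥ 2. (This is only a lower bound: in general the CP rank may exceed every unfolding rank, so we still need to exhibit 2 rank-1 terms summing to T.)
Upper bound — finding two terms. Write S_k = T[:,:,k] for the frontal slices: S₀ = [[4, -2], [4, -2]], S₁ = [[-5, -2], [4, -2]].
If T = a₁ (x) b₁ (x) c₁ + a₂ (x) b₂ (x) c₂ then each S_k = c₁[k]·a₁b₁ᵀ + c₂[k]·a₂b₂ᵀ. S₀ and S₁ are linearly independent, so a₁b₁ᵀ and a₂b₂ᵀ must span the same plane of matrices: they are the rank-1 matrices of the form x·S₀ + y·S₁.
det(x·S₀ + y·S₁) is 18·xy + 18·y² = 18·(y)(x + y), vanishing at (x:y) = (1:0) and (1:-1).
M₁ = S₀ = [[4, -2], [4, -2]] = 2·[1, 1][2, -1]ᵀ and M₂ = S₀ − S₁ = [[9, 0], [0, 0]] = 9·[1, 0][1, 0]ᵀ, so take a₁ = [1, 1], b₁ = [2, -1], a₂ = [1, 0], b₂ = [1, 0].
Each slice is an integer combination of E₁ = a₁b₁ᵀ and E₂ = a₂b₂ᵀ: S₀ = 2·E₁, S₁ = 2·E₁ − 9·E₂; reading off coefficients, c₁ = [2, 2] and c₂ = [0, -9].
Hence T = [1, 1] (x) [2, -1] (x) [2, 2] + [1, 0] (x) [1, 0] (x) [0, -9], so rank(T) ≤ 2.
These bounds meet, so rank(T) = 2.
Check entry T[0,1,0] = -2: (1)·(-1)·(2) + (1)·(0)·(0) = -2.

2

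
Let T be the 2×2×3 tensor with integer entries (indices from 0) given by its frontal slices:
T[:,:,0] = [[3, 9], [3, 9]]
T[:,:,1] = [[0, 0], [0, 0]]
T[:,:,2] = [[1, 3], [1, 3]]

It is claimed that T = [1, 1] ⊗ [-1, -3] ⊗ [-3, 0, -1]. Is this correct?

Yes

Reconstruct entrywise from the claimed factors. For example, T[1,1,0] = 9 and Σₗ aₗ[1]bₗ[1]cₗ[0] = (1)·(-3)·(-3) = 9; checking all 12 entries, every one matches. The claim holds.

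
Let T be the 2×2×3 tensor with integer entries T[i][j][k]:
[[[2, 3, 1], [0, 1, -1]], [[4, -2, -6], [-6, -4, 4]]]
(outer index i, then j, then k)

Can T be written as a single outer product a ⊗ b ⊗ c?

No

The mode-3 unfolding of T (rows indexed by k, columns by (i,j) = (0,0), (0,1), (1,0), (1,1)) is [[2, 0, 4, -6], [3, 1, -2, -4], [1, -1, -6, 4]].
There the 3×3 minor on rows k ∈ {0, 1, 2}, columns (i,j) ∈ {(0,0), (0,1), (1,0)} is det [[2, 0, 4], [3, 1, -2], [1, -1, -6]] = -32 ≠ 0, so this unfolding has rank ≥ 3; CP rank is at least every unfolding rank, so rank(T) ≥ 3.
In particular rank(T) ≥ 3 > 1, so T is not rank-1.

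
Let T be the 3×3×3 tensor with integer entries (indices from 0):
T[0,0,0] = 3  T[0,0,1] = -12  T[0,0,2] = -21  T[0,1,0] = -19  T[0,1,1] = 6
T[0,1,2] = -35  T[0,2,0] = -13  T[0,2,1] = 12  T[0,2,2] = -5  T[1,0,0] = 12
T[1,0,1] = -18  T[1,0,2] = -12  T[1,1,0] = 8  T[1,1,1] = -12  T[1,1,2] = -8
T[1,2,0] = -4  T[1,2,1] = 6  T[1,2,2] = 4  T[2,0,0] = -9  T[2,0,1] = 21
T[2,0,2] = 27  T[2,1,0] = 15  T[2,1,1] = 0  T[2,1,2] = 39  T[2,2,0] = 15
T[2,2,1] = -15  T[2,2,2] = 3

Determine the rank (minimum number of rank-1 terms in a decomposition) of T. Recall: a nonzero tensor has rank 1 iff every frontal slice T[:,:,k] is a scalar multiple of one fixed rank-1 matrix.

Lower bound: the mode-1 unfolding of T (rows indexed by i, columns by (j,k) = (0,0), (0,1), (0,2), (1,0), (1,1), (1,2), (2,0), (2,1), (2,2)) is [[3, -12, -21, -19, 6, -35, -13, 12, -5], [12, -18, -12, 8, -12, -8, -4, 6, 4], [-9, 21, 27, 15, 0, 39, 15, -15, 3]].
There the 2×2 minor on rows i ∈ {0, 1}, columns (j,k) ∈ {(0,0), (0,1)} is det [[3, -12], [12, -18]] = 90 ≠ 0, so this unfolding has rank ≥ 2; CP rank is at least every unfolding rank, so rank(T) ≥ 2. (This is only a lower bound: in general the CP rank may exceed every unfolding rank, so we still need to exhibit 2 rank-1 terms summing to T.)
Upper bound — finding two terms. Write S_k = T[:,:,k] for the frontal slices: S₀ = [[3, -19, -13], [12, 8, -4], [-9, 15, 15]], S₁ = [[-12, 6, 12], [-18, -12, 6], [21, 0, -15]], S₂ = [[-21, -35, -5], [-12, -8, 4], [27, 39, 3]].
If T = a₁ ⊗ b₁ ⊗ c₁ + a₂ ⊗ b₂ ⊗ c₂ then each S_k = c₁[k]·a₁b₁ᵀ + c₂[k]·a₂b₂ᵀ. S₀ and S₁ are linearly independent, so a₁b₁ᵀ and a₂b₂ᵀ must span the same plane of matrices: they are the rank-1 matrices of the form x·S₀ + y·S₁.
The 2×2 minor of x·S₀ + y·S₁ on rows {0,1}, columns {0,1} is 252·x² − 546·xy + 252·y² = 42·(2·x − 3·y)(3·x − 2·y), vanishing at (x:y) = (3:2) and (2:3).
M₁ = 3·S₀ + 2·S₁ = [[-15, -45, -15], [0, 0, 0], [15, 45, 15]] = (-15)·[1, 0, -1][1, 3, 1]ᵀ and M₂ = 2·S₀ + 3·S₁ = [[-30, -20, 10], [-30, -20, 10], [45, 30, -15]] = (-5)·[2, 2, -3][3, 2, -1]ᵀ, so take a₁ = [1, 0, -1], b₁ = [1, 3, 1], a₂ = [2, 2, -3], b₂ = [3, 2, -1].
Each slice is an integer combination of E₁ = a₁b₁ᵀ and E₂ = a₂b₂ᵀ: S₀ = −9·E₁ + 2·E₂, S₁ = 6·E₁ − 3·E₂, S₂ = −9·E₁ − 2·E₂; reading off coefficients, c₁ = [-9, 6, -9] and c₂ = [2, -3, -2].
Hence T = [1, 0, -1] ⊗ [1, 3, 1] ⊗ [-9, 6, -9] + [2, 2, -3] ⊗ [3, 2, -1] ⊗ [2, -3, -2], so rank(T) ≤ 2.
These bounds meet, so rank(T) = 2.

2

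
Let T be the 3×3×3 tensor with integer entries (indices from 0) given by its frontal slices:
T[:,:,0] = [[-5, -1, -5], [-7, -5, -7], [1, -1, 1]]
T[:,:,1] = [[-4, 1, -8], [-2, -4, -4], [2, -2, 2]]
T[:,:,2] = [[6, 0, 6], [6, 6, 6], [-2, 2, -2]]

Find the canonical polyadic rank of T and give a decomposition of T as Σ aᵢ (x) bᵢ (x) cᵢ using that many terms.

Lower bound: in the mode-1 unfolding of T (rows indexed by i, columns by (j,k)) the 3×3 minor on rows i ∈ {0, 1, 2}, columns (j,k) ∈ {(0,0), (0,1), (2,1)} is det [[-5, -4, -8], [-7, -2, -4], [1, 2, 2]] = 36 ≠ 0, so that unfolding has rank ≥ 3 and hence rank(T) ≥ 3 (CP rank is at least every unfolding rank, though it can be larger).
Upper bound: T is a sum of 3 rank-1 terms, T = [1, -1, -1] (x) [1, -1, 1] (x) [-1, -2, 2] + [1, 2, 0] (x) [2, 1, 2] (x) [-2, -1, 2] + [2, 1, 0] (x) [0, 0, 1] (x) [0, -2, 0] (written with every a and b primitive with positive leading entry and the scale carried by c; CP decompositions are not unique, and this one is verified by expanding entrywise), so rank(T) ≤ 3.
These bounds meet, so rank(T) = 3.

rank(T) = 3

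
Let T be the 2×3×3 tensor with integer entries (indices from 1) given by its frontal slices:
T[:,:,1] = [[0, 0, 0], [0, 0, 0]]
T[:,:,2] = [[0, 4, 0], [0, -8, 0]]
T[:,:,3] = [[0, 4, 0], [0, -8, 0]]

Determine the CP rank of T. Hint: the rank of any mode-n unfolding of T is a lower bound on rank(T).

Lower bound: T ≠ 0 (e.g. T[1,2,2] = 4), so rank(T) ≥ 1.
Upper bound: if T = a (x) b (x) c then every fibre of T is a multiple of the corresponding factor, so read the factors off the fibres through the nonzero entry T[1,2,2] = 4.
The mode-1 fibre T[:,2,2] = [4, -8] gives a = [1, -2] (primitive direction); the mode-2 fibre T[1,:,2] = [0, 4, 0] gives b = [0, 1, 0]; then c[k] = T[1,2,k] / (a[1]·b[2]) = [0, 4, 4] / 1 = [0, 4, 4].
Expanding [1, -2] (x) [0, 1, 0] (x) [0, 4, 4] reproduces all 18 entries of T, so T = [1, -2] (x) [0, 1, 0] (x) [0, 4, 4] and rank(T) ≤ 1.
These bounds meet, so rank(T) = 1.
Check entry T[2,1,2] = 0: (-2)·(0)·(4) = 0.

1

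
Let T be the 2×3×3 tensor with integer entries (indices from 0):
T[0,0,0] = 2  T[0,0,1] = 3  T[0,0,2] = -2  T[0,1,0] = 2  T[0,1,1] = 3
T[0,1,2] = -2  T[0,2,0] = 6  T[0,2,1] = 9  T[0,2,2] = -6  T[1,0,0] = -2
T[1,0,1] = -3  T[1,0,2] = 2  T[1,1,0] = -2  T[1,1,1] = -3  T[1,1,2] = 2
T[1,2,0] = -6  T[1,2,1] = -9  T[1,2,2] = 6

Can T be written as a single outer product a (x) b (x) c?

Yes

If T = a (x) b (x) c then every fibre of T is a multiple of the corresponding factor, so read the factors off the fibres through the nonzero entry T[0,0,0] = 2.
The mode-1 fibre T[:,0,0] = [2, -2] gives a = (1, -1) (primitive direction); the mode-2 fibre T[0,:,0] = [2, 2, 6] gives b = (1, 1, 3); then c[k] = T[0,0,k] / (a[0]·b[0]) = [2, 3, -2] / 1 = (2, 3, -2).
Expanding (1, -1) (x) (1, 1, 3) (x) (2, 3, -2) reproduces all 18 entries of T, so T = (1, -1) (x) (1, 1, 3) (x) (2, 3, -2) and rank(T) ≤ 1.
Equivalently every frontal slice T[:,:,k] is c[k] times the rank-1 matrix (1, -1) (x) (1, 1, 3). So T has rank 1 (it is nonzero).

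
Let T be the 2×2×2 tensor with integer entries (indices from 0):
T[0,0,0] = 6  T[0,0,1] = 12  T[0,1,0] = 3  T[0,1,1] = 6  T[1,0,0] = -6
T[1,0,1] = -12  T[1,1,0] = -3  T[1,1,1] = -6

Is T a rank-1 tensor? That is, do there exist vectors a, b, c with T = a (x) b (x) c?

If T = a (x) b (x) c then every fibre of T is a multiple of the corresponding factor, so read the factors off the fibres through the nonzero entry T[0,0,0] = 6.
The mode-1 fibre T[:,0,0] = [6, -6] gives a = [1, -1] (primitive direction); the mode-2 fibre T[0,:,0] = [6, 3] gives b = [2, 1]; then c[k] = T[0,0,k] / (a[0]·b[0]) = [6, 12] / 2 = [3, 6].
Expanding [1, -1] (x) [2, 1] (x) [3, 6] reproduces all 8 entries of T, so T = [1, -1] (x) [2, 1] (x) [3, 6] and rank(T) ≤ 1.
Equivalently every frontal slice T[:,:,k] is c[k] times the rank-1 matrix [1, -1] (x) [2, 1]. So T has rank 1 (it is nonzero).

Yes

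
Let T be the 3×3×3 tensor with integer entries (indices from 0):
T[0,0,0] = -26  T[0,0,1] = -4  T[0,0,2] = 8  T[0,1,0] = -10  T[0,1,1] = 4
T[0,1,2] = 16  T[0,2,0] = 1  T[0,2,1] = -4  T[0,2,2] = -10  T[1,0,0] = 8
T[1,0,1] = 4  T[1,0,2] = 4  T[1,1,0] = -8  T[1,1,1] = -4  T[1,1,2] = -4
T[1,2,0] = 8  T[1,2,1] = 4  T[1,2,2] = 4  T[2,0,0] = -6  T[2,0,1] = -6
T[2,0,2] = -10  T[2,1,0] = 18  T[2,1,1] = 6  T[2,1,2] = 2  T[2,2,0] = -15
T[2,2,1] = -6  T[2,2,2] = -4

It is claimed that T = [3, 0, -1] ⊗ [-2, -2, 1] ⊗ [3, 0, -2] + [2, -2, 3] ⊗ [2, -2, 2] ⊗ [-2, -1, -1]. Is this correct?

Yes

Reconstruct entrywise from the claimed factors. For example, T[1,0,2] = 4 and Σₗ aₗ[1]bₗ[0]cₗ[2] = (0)·(-2)·(-2) + (-2)·(2)·(-1) = 4; checking all 27 entries, every one matches. The claim holds.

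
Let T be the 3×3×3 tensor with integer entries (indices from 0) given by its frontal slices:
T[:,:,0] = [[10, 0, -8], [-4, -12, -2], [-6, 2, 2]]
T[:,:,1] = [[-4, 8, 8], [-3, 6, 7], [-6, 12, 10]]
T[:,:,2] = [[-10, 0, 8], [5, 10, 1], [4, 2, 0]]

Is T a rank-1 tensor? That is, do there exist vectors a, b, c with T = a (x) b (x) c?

The mode-1 unfolding of T (rows indexed by i, columns by (j,k) = (0,0), (0,1), (0,2), (1,0), (1,1), (1,2), (2,0), (2,1), (2,2)) is [[10, -4, -10, 0, 8, 0, -8, 8, 8], [-4, -3, 5, -12, 6, 10, -2, 7, 1], [-6, -6, 4, 2, 12, 2, 2, 10, 0]].
There the 3×3 minor on rows i ∈ {0, 1, 2}, columns (j,k) ∈ {(0,0), (0,1), (0,2)} is det [[10, -4, -10], [-4, -3, 5], [-6, -6, 4]] = 176 ≠ 0, so this unfolding has rank ≥ 3; CP rank is at least every unfolding rank, so rank(T) ≥ 3.
In particular rank(T) ≥ 3 > 1, so T is not rank-1.

No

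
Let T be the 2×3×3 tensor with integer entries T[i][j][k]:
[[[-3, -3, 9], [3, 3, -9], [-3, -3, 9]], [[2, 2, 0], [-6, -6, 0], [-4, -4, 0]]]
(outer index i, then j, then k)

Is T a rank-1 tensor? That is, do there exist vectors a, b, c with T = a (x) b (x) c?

The mode-1 unfolding of T (rows indexed by i, columns by (j,k) = (0,0), (0,1), (0,2), (1,0), (1,1), (1,2), (2,0), (2,1), (2,2)) is [[-3, -3, 9, 3, 3, -9, -3, -3, 9], [2, 2, 0, -6, -6, 0, -4, -4, 0]].
There the 2×2 minor on rows i ∈ {0, 1}, columns (j,k) ∈ {(0,0), (0,2)} is det [[-3, 9], [2, 0]] = -18 ≠ 0, so this unfolding has rank ≥ 2; CP rank is at least every unfolding rank, so rank(T) ≥ 2.
In particular rank(T) ≥ 2 > 1, so T is not rank-1.

No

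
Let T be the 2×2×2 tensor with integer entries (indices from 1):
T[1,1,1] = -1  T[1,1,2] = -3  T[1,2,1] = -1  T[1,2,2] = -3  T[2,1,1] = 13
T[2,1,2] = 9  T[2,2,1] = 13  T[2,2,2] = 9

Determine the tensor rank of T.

Lower bound: the mode-1 unfolding of T (rows indexed by i, columns by (j,k) = (1,1), (1,2), (2,1), (2,2)) is [[-1, -3, -1, -3], [13, 9, 13, 9]].
There the 2×2 minor on rows i ∈ {1, 2}, columns (j,k) ∈ {(1,1), (1,2)} is det [[-1, -3], [13, 9]] = 30 ≠ 0, so this unfolding has rank ≥ 2; CP rank is at least every unfolding rank, so rank(T) ≥ 2. (This is only a lower bound: in general the CP rank may exceed every unfolding rank, so we still need to exhibit 2 rank-1 terms summing to T.)
Upper bound — finding two terms. Every mode-2 slice of T is a multiple of one matrix: T[:,j,:] = b[j]·M with b = (1, 1) and M = [[-1, -3], [13, 9]] (rows indexed by i, columns by k). So it suffices to write M as a sum of two rank-1 matrices.
Splitting M by its rows (i = 1, 2), M = (1, 0)(-1, -3)ᵀ + (0, 1)(13, 9)ᵀ.
Hence T = (1, 0) ⊗ (1, 1) ⊗ (-1, -3) + (0, 1) ⊗ (1, 1) ⊗ (13, 9), so rank(T) ≤ 2.
These bounds meet, so rank(T) = 2.
Check entry T[1,1,1] = -1: (1)·(1)·(-1) + (0)·(1)·(13) = -1.

2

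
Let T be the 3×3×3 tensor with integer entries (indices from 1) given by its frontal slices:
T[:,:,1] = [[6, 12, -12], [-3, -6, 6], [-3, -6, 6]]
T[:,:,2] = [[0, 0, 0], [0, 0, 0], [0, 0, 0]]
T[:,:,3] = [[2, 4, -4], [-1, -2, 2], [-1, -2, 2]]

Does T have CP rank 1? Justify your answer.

If T = a ⊗ b ⊗ c then every fibre of T is a multiple of the corresponding factor, so read the factors off the fibres through the nonzero entry T[1,1,1] = 6.
The mode-1 fibre T[:,1,1] = [6, -3, -3] gives a = [2, -1, -1] (primitive direction); the mode-2 fibre T[1,:,1] = [6, 12, -12] gives b = [1, 2, -2]; then c[k] = T[1,1,k] / (a[1]·b[1]) = [6, 0, 2] / 2 = [3, 0, 1].
Expanding [2, -1, -1] ⊗ [1, 2, -2] ⊗ [3, 0, 1] reproduces all 27 entries of T, so T = [2, -1, -1] ⊗ [1, 2, -2] ⊗ [3, 0, 1] and rank(T) ≤ 1.
Equivalently every frontal slice T[:,:,k] is c[k] times the rank-1 matrix [2, -1, -1] ⊗ [1, 2, -2]. So T has rank 1 (it is nonzero).

Yes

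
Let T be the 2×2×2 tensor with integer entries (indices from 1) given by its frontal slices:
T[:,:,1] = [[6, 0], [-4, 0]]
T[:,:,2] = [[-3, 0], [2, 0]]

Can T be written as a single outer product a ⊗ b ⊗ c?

If T = a ⊗ b ⊗ c then every fibre of T is a multiple of the corresponding factor, so read the factors off the fibres through the nonzero entry T[1,1,1] = 6.
The mode-1 fibre T[:,1,1] = [6, -4] gives a = [3, -2] (primitive direction); the mode-2 fibre T[1,:,1] = [6, 0] gives b = [1, 0]; then c[k] = T[1,1,k] / (a[1]·b[1]) = [6, -3] / 3 = [2, -1].
Expanding [3, -2] ⊗ [1, 0] ⊗ [2, -1] reproduces all 8 entries of T, so T = [3, -2] ⊗ [1, 0] ⊗ [2, -1] and rank(T) ≤ 1.
Equivalently every frontal slice T[:,:,k] is c[k] times the rank-1 matrix [3, -2] ⊗ [1, 0]. So T has rank 1 (it is nonzero).

Yes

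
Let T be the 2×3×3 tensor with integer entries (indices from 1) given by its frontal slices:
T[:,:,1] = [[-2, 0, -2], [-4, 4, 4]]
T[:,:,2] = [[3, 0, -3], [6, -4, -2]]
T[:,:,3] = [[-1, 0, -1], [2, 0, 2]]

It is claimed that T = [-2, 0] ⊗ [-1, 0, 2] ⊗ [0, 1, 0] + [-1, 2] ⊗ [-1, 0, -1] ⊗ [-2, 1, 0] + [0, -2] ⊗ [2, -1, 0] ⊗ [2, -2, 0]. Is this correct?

No

Reconstruct entry (1,1,3) from the claimed factors: Σₗ aₗ[1]bₗ[1]cₗ[3] = (-2)·(-1)·(0) + (-1)·(-1)·(0) + (0)·(2)·(0) = 0, but T[1,1,3] = -1. The claim is false.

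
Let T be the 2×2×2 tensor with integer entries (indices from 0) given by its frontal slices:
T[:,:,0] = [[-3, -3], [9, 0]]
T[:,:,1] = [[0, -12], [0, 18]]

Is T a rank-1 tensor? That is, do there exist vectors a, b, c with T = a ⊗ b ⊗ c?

No

The mode-2 unfolding of T (rows indexed by j, columns by (i,k) = (0,0), (0,1), (1,0), (1,1)) is [[-3, 0, 9, 0], [-3, -12, 0, 18]].
There the 2×2 minor on rows j ∈ {0, 1}, columns (i,k) ∈ {(0,0), (0,1)} is det [[-3, 0], [-3, -12]] = 36 ≠ 0, so this unfolding has rank ≥ 2; CP rank is at least every unfolding rank, so rank(T) ≥ 2.
In particular rank(T) ≥ 2 > 1, so T is not rank-1.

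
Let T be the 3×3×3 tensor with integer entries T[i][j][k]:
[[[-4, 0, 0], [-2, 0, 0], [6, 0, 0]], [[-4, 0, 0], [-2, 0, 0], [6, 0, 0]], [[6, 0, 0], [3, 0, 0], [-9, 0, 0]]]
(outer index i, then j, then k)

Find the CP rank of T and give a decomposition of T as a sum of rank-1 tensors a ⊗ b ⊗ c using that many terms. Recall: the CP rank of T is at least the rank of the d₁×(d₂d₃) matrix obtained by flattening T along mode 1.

rank(T) = 1

Lower bound: T ≠ 0 (e.g. T[0,0,0] = -4), so rank(T) ≥ 1.
Upper bound: if T = a ⊗ b ⊗ c then every fibre of T is a multiple of the corresponding factor, so read the factors off the fibres through the nonzero entry T[0,0,0] = -4.
The mode-1 fibre T[:,0,0] = [-4, -4, 6] gives a = (2, 2, -3) (primitive direction); the mode-2 fibre T[0,:,0] = [-4, -2, 6] gives b = (2, 1, -3); then c[k] = T[0,0,k] / (a[0]·b[0]) = [-4, 0, 0] / 4 = (-1, 0, 0).
Expanding (2, 2, -3) ⊗ (2, 1, -3) ⊗ (-1, 0, 0) reproduces all 27 entries of T, so T = (2, 2, -3) ⊗ (2, 1, -3) ⊗ (-1, 0, 0) and rank(T) ≤ 1.
These bounds meet, so rank(T) = 1.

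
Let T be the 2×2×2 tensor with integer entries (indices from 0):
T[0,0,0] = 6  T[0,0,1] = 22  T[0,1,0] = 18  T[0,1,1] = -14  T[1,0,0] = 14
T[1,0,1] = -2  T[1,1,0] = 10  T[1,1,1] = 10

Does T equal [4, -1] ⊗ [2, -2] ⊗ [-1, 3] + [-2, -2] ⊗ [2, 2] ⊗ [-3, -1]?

Reconstruct entry (0,0,0) from the claimed factors: Σₗ aₗ[0]bₗ[0]cₗ[0] = (4)·(2)·(-1) + (-2)·(2)·(-3) = 4, but T[0,0,0] = 6. The claim is false.

No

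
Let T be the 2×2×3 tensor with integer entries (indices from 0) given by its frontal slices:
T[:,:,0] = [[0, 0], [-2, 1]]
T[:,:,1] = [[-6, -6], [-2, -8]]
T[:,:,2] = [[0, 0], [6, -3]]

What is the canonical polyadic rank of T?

2

Lower bound: the mode-1 unfolding of T (rows indexed by i, columns by (j,k) = (0,0), (0,1), (0,2), (1,0), (1,1), (1,2)) is [[0, -6, 0, 0, -6, 0], [-2, -2, 6, 1, -8, -3]].
There the 2×2 minor on rows i ∈ {0, 1}, columns (j,k) ∈ {(0,0), (0,1)} is det [[0, -6], [-2, -2]] = -12 ≠ 0, so this unfolding has rank ≥ 2; CP rank is at least every unfolding rank, so rank(T) ≥ 2. (Flattening ranks never certify an upper bound on CP rank; for that we must actually write T with 2 rank-1 terms.)
Upper bound — finding two terms. Write S_k = T[:,:,k] for the frontal slices: S₀ = [[0, 0], [-2, 1]], S₁ = [[-6, -6], [-2, -8]], S₂ = [[0, 0], [6, -3]].
If T = a₁ ⊗ b₁ ⊗ c₁ + a₂ ⊗ b₂ ⊗ c₂ then each S_k = c₁[k]·a₁b₁ᵀ + c₂[k]·a₂b₂ᵀ. S₀ and S₁ are linearly independent, so a₁b₁ᵀ and a₂b₂ᵀ must span the same plane of matrices: they are the rank-1 matrices of the form x·S₀ + y·S₁.
det(x·S₀ + y·S₁) is −18·xy + 36·y² = (-18)·(x − 2·y)(y), vanishing at (x:y) = (2:1) and (1:0).
M₁ = 2·S₀ + S₁ = [[-6, -6], [-6, -6]] = (-6)·[1, 1][1, 1]ᵀ and M₂ = S₀ = [[0, 0], [-2, 1]] = −[0, 1][2, -1]ᵀ, so take a₁ = [1, 1], b₁ = [1, 1], a₂ = [0, 1], b₂ = [2, -1].
Each slice is an integer combination of E₁ = a₁b₁ᵀ and E₂ = a₂b₂ᵀ: S₀ = −E₂, S₁ = −6·E₁ + 2·E₂, S₂ = 3·E₂; reading off coefficients, c₁ = [0, -6, 0] and c₂ = [-1, 2, 3].
Hence T = [1, 1] ⊗ [1, 1] ⊗ [0, -6, 0] + [0, 1] ⊗ [2, -1] ⊗ [-1, 2, 3], so rank(T) ≤ 2.
These bounds meet, so rank(T) = 2.
Check entry T[0,0,2] = 0: (1)·(1)·(0) + (0)·(2)·(3) = 0.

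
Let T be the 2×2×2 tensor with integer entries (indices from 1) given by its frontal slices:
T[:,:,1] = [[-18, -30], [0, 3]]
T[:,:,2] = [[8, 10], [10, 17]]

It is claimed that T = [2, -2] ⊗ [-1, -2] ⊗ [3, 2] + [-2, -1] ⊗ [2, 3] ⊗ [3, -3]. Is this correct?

Yes

Reconstruct entrywise from the claimed factors. For example, T[2,1,1] = 0 and Σₗ aₗ[2]bₗ[1]cₗ[1] = (-2)·(-1)·(3) + (-1)·(2)·(3) = 0; checking all 8 entries, every one matches. The claim holds.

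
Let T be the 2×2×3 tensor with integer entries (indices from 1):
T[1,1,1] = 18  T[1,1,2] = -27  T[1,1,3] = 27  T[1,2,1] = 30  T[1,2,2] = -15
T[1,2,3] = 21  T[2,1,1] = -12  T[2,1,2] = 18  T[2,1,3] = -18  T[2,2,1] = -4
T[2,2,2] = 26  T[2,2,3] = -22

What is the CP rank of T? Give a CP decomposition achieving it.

rank(T) = 2

Lower bound: in the mode-1 unfolding of T (rows indexed by i, columns by (j,k)) the 2×2 minor on rows i ∈ {1, 2}, columns (j,k) ∈ {(1,1), (2,1)} is det [[18, 30], [-12, -4]] = 288 ≠ 0, so that unfolding has rank ≥ 2 and hence rank(T) ≥ 2 (CP rank is at least every unfolding rank, though it can be larger).
Upper bound: with S_k = T[:,:,k], the two rank-1 terms a₁b₁ᵀ, a₂b₂ᵀ are the rank-1 members of the pencil x·S₁ + y·S₂.
det(x·S₁ + y·S₂) is 288·x² − 144·xy − 432·y² = 144·(2·x − 3·y)(x + y), vanishing at (x:y) = (3:2) and (1:-1).
M₁ = 3·S₁ + 2·S₂ = [[0, 60], [0, 40]] = 20·[3, 2][0, 1]ᵀ and M₂ = S₁ − S₂ = [[45, 45], [-30, -30]] = 15·[3, -2][1, 1]ᵀ, so take a₁ = [3, 2], b₁ = [0, 1], a₂ = [3, -2], b₂ = [1, 1].
Each slice is an integer combination of E₁ = a₁b₁ᵀ and E₂ = a₂b₂ᵀ: S₁ = 4·E₁ + 6·E₂, S₂ = 4·E₁ − 9·E₂, S₃ = −2·E₁ + 9·E₂; reading off coefficients, c₁ = [4, 4, -2] and c₂ = [6, -9, 9].
Hence T = [3, 2] ⊗ [0, 1] ⊗ [4, 4, -2] + [3, -2] ⊗ [1, 1] ⊗ [6, -9, 9], so rank(T) ≤ 2.
These bounds meet, so rank(T) = 2.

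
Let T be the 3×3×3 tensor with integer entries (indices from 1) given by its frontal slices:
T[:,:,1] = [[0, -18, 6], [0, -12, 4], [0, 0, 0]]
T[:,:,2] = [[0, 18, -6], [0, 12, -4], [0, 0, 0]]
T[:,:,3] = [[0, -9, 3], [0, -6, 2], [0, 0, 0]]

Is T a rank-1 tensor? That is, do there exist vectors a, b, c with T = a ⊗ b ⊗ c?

If T = a ⊗ b ⊗ c then every fibre of T is a multiple of the corresponding factor, so read the factors off the fibres through the nonzero entry T[1,2,1] = -18.
The mode-1 fibre T[:,2,1] = [-18, -12, 0] gives a = [3, 2, 0] (primitive direction); the mode-2 fibre T[1,:,1] = [0, -18, 6] gives b = [0, 3, -1]; then c[k] = T[1,2,k] / (a[1]·b[2]) = [-18, 18, -9] / 9 = [-2, 2, -1].
Expanding [3, 2, 0] ⊗ [0, 3, -1] ⊗ [-2, 2, -1] reproduces all 27 entries of T, so T = [3, 2, 0] ⊗ [0, 3, -1] ⊗ [-2, 2, -1] and rank(T) ≤ 1.
Equivalently every frontal slice T[:,:,k] is c[k] times the rank-1 matrix [3, 2, 0] ⊗ [0, 3, -1]. So T has rank 1 (it is nonzero).

Yes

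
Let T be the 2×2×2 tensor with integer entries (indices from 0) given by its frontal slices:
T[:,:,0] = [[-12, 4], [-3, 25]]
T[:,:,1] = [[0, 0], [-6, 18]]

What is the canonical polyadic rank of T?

Lower bound: the mode-1 unfolding of T (rows indexed by i, columns by (j,k) = (0,0), (0,1), (1,0), (1,1)) is [[-12, 0, 4, 0], [-3, -6, 25, 18]].
There the 2×2 minor on rows i ∈ {0, 1}, columns (j,k) ∈ {(0,0), (0,1)} is det [[-12, 0], [-3, -6]] = 72 ≠ 0, so this unfolding has rank ≥ 2; CP rank is at least every unfolding rank, so rank(T) ≥ 2. (Unfolding ranks only ever bound the CP rank from below — rank(T) can be strictly larger than all of them — so the matching upper bound has to come from an explicit 2-term decomposition.)
Upper bound — finding two terms. Write S_k = T[:,:,k] for the frontal slices: S₀ = [[-12, 4], [-3, 25]], S₁ = [[0, 0], [-6, 18]].
If T = a₁ ⊗ b₁ ⊗ c₁ + a₂ ⊗ b₂ ⊗ c₂ then each S_k = c₁[k]·a₁b₁ᵀ + c₂[k]·a₂b₂ᵀ. S₀ and S₁ are linearly independent, so a₁b₁ᵀ and a₂b₂ᵀ must span the same plane of matrices: they are the rank-1 matrices of the form x·S₀ + y·S₁.
det(x·S₀ + y·S₁) is −288·x² − 192·xy = (-96)·(3·x + 2·y)(x), vanishing at (x:y) = (2:-3) and (0:1).
M₁ = 2·S₀ − 3·S₁ = [[-24, 8], [12, -4]] = (-4)·(2, -1)(3, -1)ᵀ and M₂ = S₁ = [[0, 0], [-6, 18]] = (-6)·(0, 1)(1, -3)ᵀ, so take a₁ = (2, -1), b₁ = (3, -1), a₂ = (0, 1), b₂ = (1, -3).
Each slice is an integer combination of E₁ = a₁b₁ᵀ and E₂ = a₂b₂ᵀ: S₀ = −2·E₁ − 9·E₂, S₁ = −6·E₂; reading off coefficients, c₁ = (-2, 0) and c₂ = (-9, -6).
Hence T = (2, -1) ⊗ (3, -1) ⊗ (-2, 0) + (0, 1) ⊗ (1, -3) ⊗ (-9, -6), so rank(T) ≤ 2.
These bounds meet, so rank(T) = 2.

2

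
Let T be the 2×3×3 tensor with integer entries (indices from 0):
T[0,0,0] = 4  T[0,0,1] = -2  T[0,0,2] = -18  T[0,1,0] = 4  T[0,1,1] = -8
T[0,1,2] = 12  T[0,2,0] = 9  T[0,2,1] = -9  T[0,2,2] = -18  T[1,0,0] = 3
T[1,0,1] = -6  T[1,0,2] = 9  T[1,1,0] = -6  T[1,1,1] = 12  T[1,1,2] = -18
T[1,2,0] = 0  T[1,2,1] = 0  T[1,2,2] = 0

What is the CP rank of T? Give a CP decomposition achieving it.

Lower bound: the mode-1 unfolding of T (rows indexed by i, columns by (j,k) = (0,0), (0,1), (0,2), (1,0), (1,1), (1,2), (2,0), (2,1), (2,2)) is [[4, -2, -18, 4, -8, 12, 9, -9, -18], [3, -6, 9, -6, 12, -18, 0, 0, 0]].
There the 2×2 minor on rows i ∈ {0, 1}, columns (j,k) ∈ {(0,0), (0,1)} is det [[4, -2], [3, -6]] = -18 ≠ 0, so this unfolding has rank ≥ 2; CP rank is at least every unfolding rank, so rank(T) ≥ 2. (This is only a lower bound: in general the CP rank may exceed every unfolding rank, so we still need to exhibit 2 rank-1 terms summing to T.)
Upper bound — finding two terms. Write S_k = T[:,:,k] for the frontal slices: S₀ = [[4, 4, 9], [3, -6, 0]], S₁ = [[-2, -8, -9], [-6, 12, 0]], S₂ = [[-18, 12, -18], [9, -18, 0]].
If T = a₁ (x) b₁ (x) c₁ + a₂ (x) b₂ (x) c₂ then each S_k = c₁[k]·a₁b₁ᵀ + c₂[k]·a₂b₂ᵀ. S₀ and S₁ are linearly independent, so a₁b₁ᵀ and a₂b₂ᵀ must span the same plane of matrices: they are the rank-1 matrices of the form x·S₀ + y·S₁.
The 2×2 minor of x·S₀ + y·S₁ on rows {0,1}, columns {0,1} is −36·x² + 108·xy − 72·y² = (-36)·(x − 2·y)(x − y), vanishing at (x:y) = (2:1) and (1:1).
M₁ = 2·S₀ + S₁ = [[6, 0, 9], [0, 0, 0]] = 3·[1, 0][2, 0, 3]ᵀ and M₂ = S₀ + S₁ = [[2, -4, 0], [-3, 6, 0]] = [2, -3][1, -2, 0]ᵀ, so take a₁ = [1, 0], b₁ = [2, 0, 3], a₂ = [2, -3], b₂ = [1, -2, 0].
Each slice is an integer combination of E₁ = a₁b₁ᵀ and E₂ = a₂b₂ᵀ: S₀ = 3·E₁ − E₂, S₁ = −3·E₁ + 2·E₂, S₂ = −6·E₁ − 3·E₂; reading off coefficients, c₁ = [3, -3, -6] and c₂ = [-1, 2, -3].
Hence T = [1, 0] (x) [2, 0, 3] (x) [3, -3, -6] + [2, -3] (x) [1, -2, 0] (x) [-1, 2, -3], so rank(T) ≤ 2.
These bounds meet, so rank(T) = 2.
Check entry T[1,2,0] = 0: (0)·(3)·(3) + (-3)·(0)·(-1) = 0.

rank(T) = 2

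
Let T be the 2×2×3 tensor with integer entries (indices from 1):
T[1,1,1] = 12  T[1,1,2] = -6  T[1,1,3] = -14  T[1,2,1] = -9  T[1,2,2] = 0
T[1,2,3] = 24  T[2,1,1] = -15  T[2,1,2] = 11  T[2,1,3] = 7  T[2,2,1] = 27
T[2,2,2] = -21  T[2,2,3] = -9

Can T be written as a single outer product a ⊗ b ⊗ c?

No

The mode-3 unfolding of T (rows indexed by k, columns by (i,j) = (1,1), (1,2), (2,1), (2,2)) is [[12, -9, -15, 27], [-6, 0, 11, -21], [-14, 24, 7, -9]].
There the 2×2 minor on rows k ∈ {1, 2}, columns (i,j) ∈ {(1,1), (1,2)} is det [[12, -9], [-6, 0]] = -54 ≠ 0, so this unfolding has rank ≥ 2; CP rank is at least every unfolding rank, so rank(T) ≥ 2.
In particular rank(T) ≥ 2 > 1, so T is not rank-1.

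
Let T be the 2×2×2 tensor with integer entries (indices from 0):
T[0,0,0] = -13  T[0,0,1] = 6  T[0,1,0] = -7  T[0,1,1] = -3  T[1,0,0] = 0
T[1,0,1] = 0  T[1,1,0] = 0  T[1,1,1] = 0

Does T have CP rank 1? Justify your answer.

The mode-3 unfolding of T (rows indexed by k, columns by (i,j) = (0,0), (0,1), (1,0), (1,1)) is [[-13, -7, 0, 0], [6, -3, 0, 0]].
There the 2×2 minor on rows k ∈ {0, 1}, columns (i,j) ∈ {(0,0), (0,1)} is det [[-13, -7], [6, -3]] = 81 ≠ 0, so this unfolding has rank ≥ 2; CP rank is at least every unfolding rank, so rank(T) ≥ 2.
In particular rank(T) ≥ 2 > 1, so T is not rank-1.

No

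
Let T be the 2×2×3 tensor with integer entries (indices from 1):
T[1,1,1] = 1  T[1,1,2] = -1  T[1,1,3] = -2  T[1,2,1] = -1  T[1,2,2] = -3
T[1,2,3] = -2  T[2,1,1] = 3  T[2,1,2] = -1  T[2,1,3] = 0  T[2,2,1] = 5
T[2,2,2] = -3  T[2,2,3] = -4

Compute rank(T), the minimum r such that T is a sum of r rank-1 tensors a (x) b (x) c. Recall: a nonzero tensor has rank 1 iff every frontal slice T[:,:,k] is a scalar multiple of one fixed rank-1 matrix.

Lower bound: the mode-3 unfolding of T (rows indexed by k, columns by (i,j) = (1,1), (1,2), (2,1), (2,2)) is [[1, -1, 3, 5], [-1, -3, -1, -3], [-2, -2, 0, -4]].
There the 3×3 minor on rows k ∈ {1, 2, 3}, columns (i,j) ∈ {(1,1), (1,2), (2,1)} is det [[1, -1, 3], [-1, -3, -1], [-2, -2, 0]] = -16 ≠ 0, so this unfolding has rank ≥ 3; CP rank is at least every unfolding rank, so rank(T) ≥ 3. (Unfolding ranks only ever bound the CP rank from below — rank(T) can be strictly larger than all of them — so the matching upper bound has to come from an explicit 3-term decomposition.)
Upper bound: T is a sum of 3 rank-1 terms, T = [0, 1] (x) [1, 1] (x) [4, -2, -2] + [1, -1] (x) [1, -1] (x) [1, -1, -2] + [1, 0] (x) [0, 1] (x) [0, -4, -4] (one valid choice — decompositions are not unique — normalised so each a, b is primitive with positive first nonzero entry; check it by expanding all entries), so rank(T) ≤ 3.
These bounds meet, so rank(T) = 3.

3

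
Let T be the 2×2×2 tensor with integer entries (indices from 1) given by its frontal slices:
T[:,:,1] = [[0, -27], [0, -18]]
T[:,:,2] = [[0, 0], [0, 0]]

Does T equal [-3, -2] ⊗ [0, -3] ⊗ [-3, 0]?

Reconstruct entrywise from the claimed factors. For example, T[1,1,1] = 0 and Σₗ aₗ[1]bₗ[1]cₗ[1] = (-3)·(0)·(-3) = 0; checking all 8 entries, every one matches. The claim holds.

Yes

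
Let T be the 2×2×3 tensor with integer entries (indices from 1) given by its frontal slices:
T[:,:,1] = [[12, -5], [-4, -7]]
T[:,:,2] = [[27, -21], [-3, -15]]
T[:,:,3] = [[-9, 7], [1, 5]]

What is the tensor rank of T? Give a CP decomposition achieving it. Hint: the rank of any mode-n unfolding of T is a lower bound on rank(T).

Lower bound: the mode-3 unfolding of T (rows indexed by k, columns by (i,j) = (1,1), (1,2), (2,1), (2,2)) is [[12, -5, -4, -7], [27, -21, -3, -15], [-9, 7, 1, 5]].
There the 2×2 minor on rows k ∈ {1, 2}, columns (i,j) ∈ {(1,1), (1,2)} is det [[12, -5], [27, -21]] = -117 ≠ 0, so this unfolding has rank ≥ 2; CP rank is at least every unfolding rank, so rank(T) ≥ 2. (Unfolding ranks only ever bound the CP rank from below — rank(T) can be strictly larger than all of them — so the matching upper bound has to come from an explicit 2-term decomposition.)
Upper bound — finding two terms. Write S_k = T[:,:,k] for the frontal slices: S₁ = [[12, -5], [-4, -7]], S₂ = [[27, -21], [-3, -15]], S₃ = [[-9, 7], [1, 5]].
If T = a₁ ⊗ b₁ ⊗ c₁ + a₂ ⊗ b₂ ⊗ c₂ then each S_k = c₁[k]·a₁b₁ᵀ + c₂[k]·a₂b₂ᵀ. S₁ and S₂ are linearly independent, so a₁b₁ᵀ and a₂b₂ᵀ must span the same plane of matrices: they are the rank-1 matrices of the form x·S₁ + y·S₂.
det(x·S₁ + y·S₂) is −104·x² − 468·xy − 468·y² = (-52)·(x + 3·y)(2·x + 3·y), vanishing at (x:y) = (3:-1) and (3:-2).
M₁ = 3·S₁ − S₂ = [[9, 6], [-9, -6]] = 3·(1, -1)(3, 2)ᵀ and M₂ = 3·S₁ − 2·S₂ = [[-18, 27], [-6, 9]] = (-3)·(3, 1)(2, -3)ᵀ, so take a₁ = (1, -1), b₁ = (3, 2), a₂ = (3, 1), b₂ = (2, -3).
Each slice is an integer combination of E₁ = a₁b₁ᵀ and E₂ = a₂b₂ᵀ: S₁ = 2·E₁ + E₂, S₂ = 3·E₁ + 3·E₂, S₃ = −E₁ − E₂; reading off coefficients, c₁ = (2, 3, -1) and c₂ = (1, 3, -1).
Hence T = (1, -1) ⊗ (3, 2) ⊗ (2, 3, -1) + (3, 1) ⊗ (2, -3) ⊗ (1, 3, -1), so rank(T) ≤ 2.
These bounds meet, so rank(T) = 2.

rank(T) = 2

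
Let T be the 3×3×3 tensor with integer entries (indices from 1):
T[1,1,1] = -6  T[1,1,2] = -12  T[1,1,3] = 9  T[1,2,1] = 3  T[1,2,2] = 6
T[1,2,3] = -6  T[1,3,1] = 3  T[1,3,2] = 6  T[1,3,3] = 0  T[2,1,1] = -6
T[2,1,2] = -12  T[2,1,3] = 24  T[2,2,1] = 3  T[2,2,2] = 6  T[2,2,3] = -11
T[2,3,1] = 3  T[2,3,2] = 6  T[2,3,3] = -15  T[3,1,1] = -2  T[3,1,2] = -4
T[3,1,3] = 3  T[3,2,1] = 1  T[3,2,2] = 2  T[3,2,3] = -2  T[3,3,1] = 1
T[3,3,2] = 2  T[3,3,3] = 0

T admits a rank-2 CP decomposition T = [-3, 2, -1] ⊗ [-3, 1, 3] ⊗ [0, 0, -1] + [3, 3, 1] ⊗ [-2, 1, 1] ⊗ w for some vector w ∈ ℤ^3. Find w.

w = [1, 2, -3]

Subtract the known terms from T to get the rank-1 residual R = [3, 3, 1] ⊗ [-2, 1, 1] ⊗ w, so R[i,j,k] = a[i]·b[j]·w[k]. Pick indices with nonzero a[1]·b[1] = (3)·(-2) = -6. Only the fibre through (1,1,·) is needed: R[1,1,:] = T[1,1,:] − Σₗ aₗ[1]bₗ[1]cₗ = [-6, -12, 9] − (-3)·(-3)·[0, 0, -1] = [-6, -12, 18]. Then w[k] = R[1,1,k] / -6 for each k, giving w = [-6, -12, 18] / -6 = [1, 2, -3].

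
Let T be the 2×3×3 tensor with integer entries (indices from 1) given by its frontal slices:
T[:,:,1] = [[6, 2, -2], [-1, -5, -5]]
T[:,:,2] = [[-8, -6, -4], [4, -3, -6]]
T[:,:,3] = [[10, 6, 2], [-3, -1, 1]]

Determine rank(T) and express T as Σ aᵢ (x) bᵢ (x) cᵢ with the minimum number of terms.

Lower bound: in the mode-2 unfolding of T (rows indexed by j, columns by (i,k)) the 3×3 minor on rows j ∈ {1, 2, 3}, columns (i,k) ∈ {(1,1), (1,2), (2,1)} is det [[6, -8, -1], [2, -6, -5], [-2, -4, -5]] = -80 ≠ 0, so that unfolding has rank ≥ 3 and hence rank(T) ≥ 3 (CP rank is at least every unfolding rank, though it can be larger).
Upper bound: T is a sum of 3 rank-1 terms, T = [0, 1] (x) [2, -1, -2] (x) [2, 2, 0] + [2, -1] (x) [2, 1, 0] (x) [2, -1, 2] + [2, 1] (x) [1, 1, 1] (x) [-1, -2, 1] (written with every a and b primitive with positive leading entry and the scale carried by c; CP decompositions are not unique, and this one is verified by expanding entrywise), so rank(T) ≤ 3.
These bounds meet, so rank(T) = 3.

rank(T) = 3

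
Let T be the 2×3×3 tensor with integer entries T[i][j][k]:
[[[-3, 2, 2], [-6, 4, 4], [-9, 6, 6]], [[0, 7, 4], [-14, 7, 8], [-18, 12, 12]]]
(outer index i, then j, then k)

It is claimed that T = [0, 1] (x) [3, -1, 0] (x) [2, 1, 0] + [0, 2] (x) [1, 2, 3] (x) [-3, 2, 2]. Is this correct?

No

Reconstruct entry (0,0,0) from the claimed factors: Σₗ aₗ[0]bₗ[0]cₗ[0] = (0)·(3)·(2) + (0)·(1)·(-3) = 0, but T[0,0,0] = -3. The claim is false.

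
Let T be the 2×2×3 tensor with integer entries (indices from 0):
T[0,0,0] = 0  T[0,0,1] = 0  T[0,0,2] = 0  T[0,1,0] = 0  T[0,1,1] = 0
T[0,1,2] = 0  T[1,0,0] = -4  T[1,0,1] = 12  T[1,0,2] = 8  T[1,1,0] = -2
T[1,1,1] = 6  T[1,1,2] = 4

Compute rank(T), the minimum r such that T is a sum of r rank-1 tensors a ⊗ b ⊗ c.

1

Lower bound: T ≠ 0 (e.g. T[1,0,0] = -4), so rank(T) ≥ 1.
Upper bound: if T = a ⊗ b ⊗ c then every fibre of T is a multiple of the corresponding factor, so read the factors off the fibres through the nonzero entry T[1,0,0] = -4.
The mode-1 fibre T[:,0,0] = [0, -4] gives a = (0, 1) (primitive direction); the mode-2 fibre T[1,:,0] = [-4, -2] gives b = (2, 1); then c[k] = T[1,0,k] / (a[1]·b[0]) = [-4, 12, 8] / 2 = (-2, 6, 4).
Expanding (0, 1) ⊗ (2, 1) ⊗ (-2, 6, 4) reproduces all 12 entries of T, so T = (0, 1) ⊗ (2, 1) ⊗ (-2, 6, 4) and rank(T) ≤ 1.
These bounds meet, so rank(T) = 1.
Check entry T[0,1,2] = 0: (0)·(1)·(4) = 0.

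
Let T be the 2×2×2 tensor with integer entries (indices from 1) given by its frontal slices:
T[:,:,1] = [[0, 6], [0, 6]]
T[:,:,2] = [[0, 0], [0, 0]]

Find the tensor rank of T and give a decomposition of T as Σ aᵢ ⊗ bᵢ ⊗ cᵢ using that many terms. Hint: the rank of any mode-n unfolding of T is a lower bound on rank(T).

rank(T) = 1

Lower bound: T ≠ 0 (e.g. T[1,2,1] = 6), so rank(T) ≥ 1.
Upper bound: if T = a ⊗ b ⊗ c then every fibre of T is a multiple of the corresponding factor, so read the factors off the fibres through the nonzero entry T[1,2,1] = 6.
The mode-1 fibre T[:,2,1] = [6, 6] gives a = [1, 1] (primitive direction); the mode-2 fibre T[1,:,1] = [0, 6] gives b = [0, 1]; then c[k] = T[1,2,k] / (a[1]·b[2]) = [6, 0] / 1 = [6, 0].
Expanding [1, 1] ⊗ [0, 1] ⊗ [6, 0] reproduces all 8 entries of T, so T = [1, 1] ⊗ [0, 1] ⊗ [6, 0] and rank(T) ≤ 1.
These bounds meet, so rank(T) = 1.
Check entry T[2,1,2] = 0: (1)·(0)·(0) = 0.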